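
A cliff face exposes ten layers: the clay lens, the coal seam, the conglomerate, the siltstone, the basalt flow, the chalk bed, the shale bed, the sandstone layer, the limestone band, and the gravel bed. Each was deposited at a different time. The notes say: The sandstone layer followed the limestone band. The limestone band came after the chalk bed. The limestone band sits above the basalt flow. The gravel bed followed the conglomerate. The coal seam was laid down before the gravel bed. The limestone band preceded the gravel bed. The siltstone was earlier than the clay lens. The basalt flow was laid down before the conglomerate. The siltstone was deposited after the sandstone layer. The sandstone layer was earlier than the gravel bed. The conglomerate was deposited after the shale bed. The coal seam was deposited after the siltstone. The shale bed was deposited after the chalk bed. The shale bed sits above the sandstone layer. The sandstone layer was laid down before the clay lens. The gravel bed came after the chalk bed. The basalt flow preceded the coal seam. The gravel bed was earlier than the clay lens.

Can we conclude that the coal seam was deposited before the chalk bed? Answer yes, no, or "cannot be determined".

Tracing the constraints gives the chalk bed → the limestone band → the sandstone layer → the siltstone → the coal seam, so the chalk bed must come before the coal seam.
That means the coal seam cannot be before the chalk bed.

no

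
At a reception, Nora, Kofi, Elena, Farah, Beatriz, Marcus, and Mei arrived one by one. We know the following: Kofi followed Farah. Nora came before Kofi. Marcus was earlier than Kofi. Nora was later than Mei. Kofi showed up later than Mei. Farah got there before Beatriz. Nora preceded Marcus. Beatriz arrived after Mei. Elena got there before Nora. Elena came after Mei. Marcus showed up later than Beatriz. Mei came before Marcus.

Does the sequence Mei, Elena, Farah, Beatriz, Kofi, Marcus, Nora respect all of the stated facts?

The constraints require Marcus before Kofi, but in the proposed sequence Kofi appears ahead of Marcus. That one violation is enough.

no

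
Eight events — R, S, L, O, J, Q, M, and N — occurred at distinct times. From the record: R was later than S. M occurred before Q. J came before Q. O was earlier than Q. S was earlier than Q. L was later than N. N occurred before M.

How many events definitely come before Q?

5

Directly stated before Q: J, M, O, and S.
N reaches Q via N → M → Q.
No chain forces L (or any of the others) ahead of Q.
That's J, M, N, O, and S — 5 in all.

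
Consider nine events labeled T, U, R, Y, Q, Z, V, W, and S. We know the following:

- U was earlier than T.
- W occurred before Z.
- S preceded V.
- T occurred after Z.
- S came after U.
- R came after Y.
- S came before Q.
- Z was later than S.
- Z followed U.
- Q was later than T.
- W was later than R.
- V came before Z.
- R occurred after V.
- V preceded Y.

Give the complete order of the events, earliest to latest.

The constraints fix every adjacent pair, so only one ordering works:
U → S → V → Y → R → W → Z → T → Q.

U, S, V, Y, R, W, Z, T, Q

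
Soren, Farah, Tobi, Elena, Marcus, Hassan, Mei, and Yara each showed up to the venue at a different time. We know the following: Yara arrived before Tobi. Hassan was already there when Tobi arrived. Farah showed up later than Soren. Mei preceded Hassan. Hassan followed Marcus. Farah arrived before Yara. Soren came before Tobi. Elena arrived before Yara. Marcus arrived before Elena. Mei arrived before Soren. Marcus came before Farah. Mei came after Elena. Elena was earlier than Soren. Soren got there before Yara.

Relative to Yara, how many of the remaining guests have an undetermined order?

Forced before Yara: Elena, Farah, Marcus, Mei, and Soren; forced after Yara: Tobi.
That leaves Hassan with no forced order relative to Yara — 1.

1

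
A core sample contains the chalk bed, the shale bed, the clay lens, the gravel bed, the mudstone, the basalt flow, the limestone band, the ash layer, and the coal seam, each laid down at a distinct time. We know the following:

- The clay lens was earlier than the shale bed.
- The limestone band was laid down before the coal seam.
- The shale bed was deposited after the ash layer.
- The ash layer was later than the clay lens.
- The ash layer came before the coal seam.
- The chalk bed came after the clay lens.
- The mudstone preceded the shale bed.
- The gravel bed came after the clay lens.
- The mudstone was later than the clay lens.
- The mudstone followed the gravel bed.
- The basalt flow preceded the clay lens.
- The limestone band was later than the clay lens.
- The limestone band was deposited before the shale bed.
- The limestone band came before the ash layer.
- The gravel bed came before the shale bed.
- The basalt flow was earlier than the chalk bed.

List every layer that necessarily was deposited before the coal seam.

Directly stated before the coal seam: the ash layer and the limestone band.
The basalt flow reaches the coal seam via the basalt flow → the clay lens → the limestone band → the coal seam.
The clay lens reaches the coal seam via the clay lens → the limestone band → the coal seam.
No chain forces the shale bed (or any of the others) ahead of the coal seam.

the ash layer, the basalt flow, the clay lens, the limestone band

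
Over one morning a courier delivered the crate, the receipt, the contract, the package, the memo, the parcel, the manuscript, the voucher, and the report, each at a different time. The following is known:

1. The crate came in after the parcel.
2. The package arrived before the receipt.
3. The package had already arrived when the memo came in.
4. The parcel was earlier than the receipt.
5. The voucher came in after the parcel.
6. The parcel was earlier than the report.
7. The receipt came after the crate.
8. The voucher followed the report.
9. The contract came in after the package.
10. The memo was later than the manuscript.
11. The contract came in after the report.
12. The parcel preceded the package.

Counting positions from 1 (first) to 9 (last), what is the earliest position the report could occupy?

The parcel must come before the report — 1 forced predecessor.
Nothing else is forced ahead of the report, so its earliest slot is position 1 + 1 = 2.

2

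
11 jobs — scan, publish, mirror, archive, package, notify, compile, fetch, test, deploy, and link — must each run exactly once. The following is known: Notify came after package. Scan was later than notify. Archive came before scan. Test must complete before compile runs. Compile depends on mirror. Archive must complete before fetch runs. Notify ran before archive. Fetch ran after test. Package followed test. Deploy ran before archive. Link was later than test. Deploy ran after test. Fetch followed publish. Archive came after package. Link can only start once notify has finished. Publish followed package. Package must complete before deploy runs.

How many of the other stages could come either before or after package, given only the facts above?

Forced before package: test; forced after package: archive, deploy, fetch, link, notify, publish, and scan.
That leaves compile and mirror with no forced order relative to package — 2.

2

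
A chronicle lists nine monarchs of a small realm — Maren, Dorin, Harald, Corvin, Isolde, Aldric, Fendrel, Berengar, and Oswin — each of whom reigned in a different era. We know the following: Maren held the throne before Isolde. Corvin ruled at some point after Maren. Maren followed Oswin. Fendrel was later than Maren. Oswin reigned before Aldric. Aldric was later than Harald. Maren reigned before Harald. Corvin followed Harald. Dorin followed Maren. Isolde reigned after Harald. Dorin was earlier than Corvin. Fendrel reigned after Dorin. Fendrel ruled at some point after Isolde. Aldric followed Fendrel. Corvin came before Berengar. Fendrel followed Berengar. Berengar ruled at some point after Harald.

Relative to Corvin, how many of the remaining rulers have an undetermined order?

Forced before Corvin: Dorin, Harald, Maren, and Oswin; forced after Corvin: Aldric, Berengar, and Fendrel.
That leaves Isolde with no forced order relative to Corvin — 1.

1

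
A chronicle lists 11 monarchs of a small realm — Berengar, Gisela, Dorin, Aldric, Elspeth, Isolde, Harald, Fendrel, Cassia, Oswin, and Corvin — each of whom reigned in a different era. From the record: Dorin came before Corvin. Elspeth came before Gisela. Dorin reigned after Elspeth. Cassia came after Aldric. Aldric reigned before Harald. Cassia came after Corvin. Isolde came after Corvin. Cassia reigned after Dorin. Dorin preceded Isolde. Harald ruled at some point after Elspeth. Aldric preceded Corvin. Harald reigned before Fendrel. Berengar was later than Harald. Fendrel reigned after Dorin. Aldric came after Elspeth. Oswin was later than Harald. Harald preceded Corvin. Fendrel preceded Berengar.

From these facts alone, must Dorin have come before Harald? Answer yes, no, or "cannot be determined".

cannot be determined

No chain of stated constraints runs from Dorin to Harald, and none runs from Harald to Dorin either.
So the relative order of Dorin and Harald is not fixed by the given facts.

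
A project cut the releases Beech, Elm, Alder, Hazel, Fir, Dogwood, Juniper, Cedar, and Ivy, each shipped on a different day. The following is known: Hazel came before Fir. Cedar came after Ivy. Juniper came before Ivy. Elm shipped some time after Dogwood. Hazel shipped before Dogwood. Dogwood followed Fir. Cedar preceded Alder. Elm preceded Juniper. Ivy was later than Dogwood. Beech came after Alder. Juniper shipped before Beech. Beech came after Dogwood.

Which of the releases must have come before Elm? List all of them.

Dogwood, Fir, Hazel

Directly stated before Elm: Dogwood.
Fir reaches Elm via Fir → Dogwood → Elm.
Hazel reaches Elm via Hazel → Dogwood → Elm.
No chain forces Cedar (or any of the others) ahead of Elm.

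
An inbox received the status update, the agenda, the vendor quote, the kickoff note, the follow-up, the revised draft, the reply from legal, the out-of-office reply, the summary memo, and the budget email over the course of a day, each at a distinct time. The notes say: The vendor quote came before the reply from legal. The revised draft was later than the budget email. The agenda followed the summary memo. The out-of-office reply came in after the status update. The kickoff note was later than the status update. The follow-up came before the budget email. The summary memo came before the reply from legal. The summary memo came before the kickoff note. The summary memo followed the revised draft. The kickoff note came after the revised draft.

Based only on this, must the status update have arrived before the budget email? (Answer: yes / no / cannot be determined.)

No chain of stated constraints runs from the status update to the budget email, and none runs from the budget email to the status update either.
So the relative order of the status update and the budget email is not fixed by the given facts.

cannot be determined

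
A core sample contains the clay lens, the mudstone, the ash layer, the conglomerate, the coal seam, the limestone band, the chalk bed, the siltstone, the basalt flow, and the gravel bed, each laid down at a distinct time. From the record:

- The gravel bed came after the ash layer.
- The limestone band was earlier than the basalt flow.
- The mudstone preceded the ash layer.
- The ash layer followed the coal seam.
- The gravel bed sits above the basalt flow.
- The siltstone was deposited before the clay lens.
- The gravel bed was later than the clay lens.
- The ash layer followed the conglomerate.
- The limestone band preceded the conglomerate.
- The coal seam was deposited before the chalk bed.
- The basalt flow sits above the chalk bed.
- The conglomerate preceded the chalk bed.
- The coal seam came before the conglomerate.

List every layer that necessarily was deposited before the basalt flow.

the chalk bed, the coal seam, the conglomerate, the limestone band

Directly stated before the basalt flow: the chalk bed and the limestone band.
The coal seam reaches the basalt flow via the coal seam → the chalk bed → the basalt flow.
The conglomerate reaches the basalt flow via the conglomerate → the chalk bed → the basalt flow.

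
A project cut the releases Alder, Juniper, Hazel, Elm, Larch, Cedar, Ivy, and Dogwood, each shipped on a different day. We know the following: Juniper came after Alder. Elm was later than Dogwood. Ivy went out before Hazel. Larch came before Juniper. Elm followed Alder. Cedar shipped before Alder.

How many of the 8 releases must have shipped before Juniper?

3

Directly stated before Juniper: Alder and Larch.
Cedar reaches Juniper via Cedar → Alder → Juniper.
No chain forces Elm (or any of the others) ahead of Juniper.
That's Alder, Cedar, and Larch — 3 in all.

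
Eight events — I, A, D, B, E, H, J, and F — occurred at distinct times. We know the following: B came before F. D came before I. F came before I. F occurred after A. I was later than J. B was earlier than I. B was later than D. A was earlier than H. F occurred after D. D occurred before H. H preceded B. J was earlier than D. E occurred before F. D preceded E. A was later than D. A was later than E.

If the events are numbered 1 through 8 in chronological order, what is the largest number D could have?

D must come before A, B, E, F, H, and I — 6 events forced after it.
Everything else can be placed before D in some valid order, so D can sit as late as position 8 − 6 = 2.

2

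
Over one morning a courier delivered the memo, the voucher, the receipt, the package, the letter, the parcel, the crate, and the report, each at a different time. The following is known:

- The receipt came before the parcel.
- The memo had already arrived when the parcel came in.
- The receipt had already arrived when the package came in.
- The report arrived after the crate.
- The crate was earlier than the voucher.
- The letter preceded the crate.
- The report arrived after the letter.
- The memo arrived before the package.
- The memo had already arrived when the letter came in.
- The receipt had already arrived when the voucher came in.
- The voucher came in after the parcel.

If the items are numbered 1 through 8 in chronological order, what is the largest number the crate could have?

The crate must come before the report and the voucher — 2 items forced after it.
Everything else can be placed before the crate in some valid order, so the crate can sit as late as position 8 − 2 = 6.

6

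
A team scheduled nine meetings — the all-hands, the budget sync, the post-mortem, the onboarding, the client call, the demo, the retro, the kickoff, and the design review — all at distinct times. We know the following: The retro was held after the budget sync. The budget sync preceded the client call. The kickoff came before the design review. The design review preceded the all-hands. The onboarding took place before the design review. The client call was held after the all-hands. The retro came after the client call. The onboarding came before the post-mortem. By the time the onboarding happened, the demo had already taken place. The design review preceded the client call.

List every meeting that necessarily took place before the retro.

Directly stated before the retro: the budget sync and the client call.
The all-hands reaches the retro via the all-hands → the client call → the retro.
The demo reaches the retro via the demo → the onboarding → the design review → the client call → the retro.
The design review reaches the retro via the design review → the client call → the retro.
Likewise the kickoff and the onboarding each reach the retro by chaining the stated constraints.
No chain forces the post-mortem ahead of the retro.

the all-hands, the budget sync, the client call, the demo, the design review, the kickoff, the onboarding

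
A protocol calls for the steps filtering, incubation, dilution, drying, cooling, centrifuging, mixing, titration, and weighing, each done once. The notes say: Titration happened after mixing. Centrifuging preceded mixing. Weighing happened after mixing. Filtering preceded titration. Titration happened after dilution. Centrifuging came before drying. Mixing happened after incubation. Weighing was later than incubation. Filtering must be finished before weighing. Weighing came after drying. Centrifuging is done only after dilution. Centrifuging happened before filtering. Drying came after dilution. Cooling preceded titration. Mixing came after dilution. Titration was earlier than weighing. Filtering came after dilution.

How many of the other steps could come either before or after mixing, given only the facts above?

Forced before mixing: centrifuging, dilution, and incubation; forced after mixing: titration and weighing.
That leaves cooling, drying, and filtering with no forced order relative to mixing — 3.

3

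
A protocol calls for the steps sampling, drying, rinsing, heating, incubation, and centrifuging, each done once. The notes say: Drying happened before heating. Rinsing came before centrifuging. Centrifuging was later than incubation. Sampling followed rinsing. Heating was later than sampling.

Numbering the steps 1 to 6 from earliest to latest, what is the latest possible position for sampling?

Sampling must come before heating — 1 step forced after it.
Everything else can be placed before sampling in some valid order, so sampling can sit as late as position 6 − 1 = 5.

5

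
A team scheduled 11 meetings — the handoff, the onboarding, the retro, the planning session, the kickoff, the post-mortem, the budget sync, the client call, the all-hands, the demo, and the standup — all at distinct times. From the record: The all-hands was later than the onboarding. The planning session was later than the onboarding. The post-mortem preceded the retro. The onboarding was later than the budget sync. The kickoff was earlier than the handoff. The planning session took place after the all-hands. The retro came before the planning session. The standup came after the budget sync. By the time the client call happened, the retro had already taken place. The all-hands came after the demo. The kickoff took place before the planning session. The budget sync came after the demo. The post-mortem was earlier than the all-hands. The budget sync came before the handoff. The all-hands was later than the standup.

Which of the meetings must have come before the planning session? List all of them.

Directly stated before the planning session: the all-hands, the kickoff, the onboarding, and the retro.
The budget sync reaches the planning session via the budget sync → the onboarding → the planning session.
The demo reaches the planning session via the demo → the all-hands → the planning session.
The post-mortem reaches the planning session via the post-mortem → the all-hands → the planning session.
Likewise the standup reaches the planning session by chaining the stated constraints.
No chain forces the handoff (or any of the others) ahead of the planning session.

the all-hands, the budget sync, the demo, the kickoff, the onboarding, the post-mortem, the retro, the standup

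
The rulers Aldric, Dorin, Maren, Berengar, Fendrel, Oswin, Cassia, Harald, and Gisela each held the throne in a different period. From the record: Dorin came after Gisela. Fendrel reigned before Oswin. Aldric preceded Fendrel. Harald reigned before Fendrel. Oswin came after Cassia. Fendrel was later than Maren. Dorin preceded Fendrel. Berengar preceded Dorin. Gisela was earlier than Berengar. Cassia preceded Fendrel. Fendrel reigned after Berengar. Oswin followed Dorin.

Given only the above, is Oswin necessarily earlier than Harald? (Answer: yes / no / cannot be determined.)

Tracing the constraints gives Harald → Fendrel → Oswin, so Harald must come before Oswin.
That means Oswin cannot be before Harald.

no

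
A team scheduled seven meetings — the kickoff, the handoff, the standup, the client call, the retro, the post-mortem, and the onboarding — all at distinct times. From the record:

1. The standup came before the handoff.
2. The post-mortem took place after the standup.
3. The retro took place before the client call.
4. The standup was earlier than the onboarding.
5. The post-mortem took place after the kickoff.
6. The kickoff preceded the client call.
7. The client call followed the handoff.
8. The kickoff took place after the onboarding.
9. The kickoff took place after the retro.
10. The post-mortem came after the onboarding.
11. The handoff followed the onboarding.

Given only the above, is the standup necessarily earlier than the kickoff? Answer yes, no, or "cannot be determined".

yes

Chain the constraints: the standup → the onboarding → the kickoff. Each link is directly stated, so the standup comes before the kickoff.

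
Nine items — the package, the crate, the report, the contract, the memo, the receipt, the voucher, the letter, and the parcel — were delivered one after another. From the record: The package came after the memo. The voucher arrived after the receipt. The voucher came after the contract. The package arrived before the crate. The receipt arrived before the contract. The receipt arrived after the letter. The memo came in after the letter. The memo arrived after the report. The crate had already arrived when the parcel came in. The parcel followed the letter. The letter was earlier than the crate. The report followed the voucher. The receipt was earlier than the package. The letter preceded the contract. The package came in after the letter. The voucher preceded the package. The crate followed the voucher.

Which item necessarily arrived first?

the letter

The letter has a chain of constraints placing it before every other item, so the letter must be first.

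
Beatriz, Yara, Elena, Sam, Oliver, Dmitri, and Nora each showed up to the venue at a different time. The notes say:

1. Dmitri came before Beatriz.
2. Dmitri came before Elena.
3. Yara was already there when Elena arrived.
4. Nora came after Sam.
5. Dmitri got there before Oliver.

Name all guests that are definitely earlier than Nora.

Sam

Directly stated before Nora: Sam.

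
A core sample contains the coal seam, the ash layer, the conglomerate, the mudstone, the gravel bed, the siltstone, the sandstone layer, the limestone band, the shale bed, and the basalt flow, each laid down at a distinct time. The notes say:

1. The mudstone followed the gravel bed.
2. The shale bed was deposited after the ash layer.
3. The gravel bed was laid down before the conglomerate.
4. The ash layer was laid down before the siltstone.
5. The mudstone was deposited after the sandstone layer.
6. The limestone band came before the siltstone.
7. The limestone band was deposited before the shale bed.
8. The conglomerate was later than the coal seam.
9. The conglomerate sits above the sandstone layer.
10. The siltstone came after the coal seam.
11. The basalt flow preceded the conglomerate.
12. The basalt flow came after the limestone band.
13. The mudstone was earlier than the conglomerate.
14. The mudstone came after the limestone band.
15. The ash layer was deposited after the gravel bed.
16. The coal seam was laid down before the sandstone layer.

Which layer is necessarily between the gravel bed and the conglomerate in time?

Tracing the constraints gives the gravel bed → the mudstone → the conglomerate, so the mudstone sits after the gravel bed and before the conglomerate.
No other layer is forced both after the gravel bed and before the conglomerate.

the mudstone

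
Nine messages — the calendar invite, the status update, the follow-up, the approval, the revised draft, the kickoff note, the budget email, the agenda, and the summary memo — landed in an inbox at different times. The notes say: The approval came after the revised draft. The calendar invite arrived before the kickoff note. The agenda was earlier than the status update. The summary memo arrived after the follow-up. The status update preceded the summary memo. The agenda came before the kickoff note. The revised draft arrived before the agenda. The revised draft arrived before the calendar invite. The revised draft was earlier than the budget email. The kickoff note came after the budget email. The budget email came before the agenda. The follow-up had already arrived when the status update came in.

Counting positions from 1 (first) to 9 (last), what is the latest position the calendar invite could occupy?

The calendar invite must come before the kickoff note — 1 message forced after it.
Everything else can be placed before the calendar invite in some valid order, so the calendar invite can sit as late as position 9 − 1 = 8.

8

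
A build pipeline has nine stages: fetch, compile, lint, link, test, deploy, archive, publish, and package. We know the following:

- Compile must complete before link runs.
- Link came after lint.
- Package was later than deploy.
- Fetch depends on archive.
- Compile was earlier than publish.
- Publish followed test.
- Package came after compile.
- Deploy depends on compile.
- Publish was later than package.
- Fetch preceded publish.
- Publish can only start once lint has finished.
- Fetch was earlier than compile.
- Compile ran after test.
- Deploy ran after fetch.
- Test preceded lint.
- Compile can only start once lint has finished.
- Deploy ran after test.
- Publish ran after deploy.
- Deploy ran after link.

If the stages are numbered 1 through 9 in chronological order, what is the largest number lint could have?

Lint must come before compile, deploy, link, package, and publish — 5 stages forced after it.
Everything else can be placed before lint in some valid order, so lint can sit as late as position 9 − 5 = 4.

4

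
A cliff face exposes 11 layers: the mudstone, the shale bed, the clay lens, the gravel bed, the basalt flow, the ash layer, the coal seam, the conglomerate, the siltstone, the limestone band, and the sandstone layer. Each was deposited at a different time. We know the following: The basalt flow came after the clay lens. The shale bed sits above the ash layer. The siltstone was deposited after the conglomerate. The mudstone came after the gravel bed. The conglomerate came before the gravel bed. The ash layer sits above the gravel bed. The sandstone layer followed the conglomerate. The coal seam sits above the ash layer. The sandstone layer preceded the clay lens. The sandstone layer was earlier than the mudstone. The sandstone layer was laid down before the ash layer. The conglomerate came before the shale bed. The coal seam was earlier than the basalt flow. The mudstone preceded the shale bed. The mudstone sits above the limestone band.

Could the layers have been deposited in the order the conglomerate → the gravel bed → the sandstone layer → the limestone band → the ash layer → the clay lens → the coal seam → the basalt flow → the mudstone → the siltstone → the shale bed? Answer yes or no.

yes

Check each stated constraint against the proposed order — e.g. the conglomerate is ahead of the siltstone; the conglomerate is ahead of the shale bed. Every pair is in the required order; nothing is violated.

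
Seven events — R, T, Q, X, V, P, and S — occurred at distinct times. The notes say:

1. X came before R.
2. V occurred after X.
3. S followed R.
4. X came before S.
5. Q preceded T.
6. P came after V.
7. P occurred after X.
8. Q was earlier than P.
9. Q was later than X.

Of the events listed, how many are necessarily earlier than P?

Directly stated before P: Q, V, and X.
That's Q, V, and X — 3 in all.

3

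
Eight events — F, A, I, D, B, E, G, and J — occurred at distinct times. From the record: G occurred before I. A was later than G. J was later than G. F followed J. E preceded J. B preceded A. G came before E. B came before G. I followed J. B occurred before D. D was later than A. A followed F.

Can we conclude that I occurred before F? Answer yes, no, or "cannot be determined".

No chain of stated constraints runs from I to F, and none runs from F to I either.
So the relative order of I and F is not fixed by the given facts.

cannot be determined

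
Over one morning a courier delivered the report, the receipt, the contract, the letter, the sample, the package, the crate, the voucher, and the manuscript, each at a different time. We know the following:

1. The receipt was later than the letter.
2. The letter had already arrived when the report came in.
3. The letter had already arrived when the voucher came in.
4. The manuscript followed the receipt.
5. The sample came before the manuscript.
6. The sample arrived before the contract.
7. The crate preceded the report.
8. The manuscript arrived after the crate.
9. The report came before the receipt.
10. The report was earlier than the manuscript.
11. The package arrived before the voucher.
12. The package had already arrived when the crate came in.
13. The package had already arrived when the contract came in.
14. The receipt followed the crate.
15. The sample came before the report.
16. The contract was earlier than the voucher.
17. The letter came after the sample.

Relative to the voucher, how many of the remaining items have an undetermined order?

Forced before the voucher: the contract, the letter, the package, and the sample.
That leaves the crate, the manuscript, the receipt, and the report with no forced order relative to the voucher — 4.

4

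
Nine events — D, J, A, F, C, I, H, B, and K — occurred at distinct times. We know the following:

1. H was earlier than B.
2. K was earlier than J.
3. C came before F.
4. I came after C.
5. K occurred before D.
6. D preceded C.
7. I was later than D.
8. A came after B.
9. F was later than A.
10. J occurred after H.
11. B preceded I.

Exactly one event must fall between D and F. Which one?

C

Tracing the constraints gives D → C → F, so C sits after D and before F.
No other event is forced both after D and before F.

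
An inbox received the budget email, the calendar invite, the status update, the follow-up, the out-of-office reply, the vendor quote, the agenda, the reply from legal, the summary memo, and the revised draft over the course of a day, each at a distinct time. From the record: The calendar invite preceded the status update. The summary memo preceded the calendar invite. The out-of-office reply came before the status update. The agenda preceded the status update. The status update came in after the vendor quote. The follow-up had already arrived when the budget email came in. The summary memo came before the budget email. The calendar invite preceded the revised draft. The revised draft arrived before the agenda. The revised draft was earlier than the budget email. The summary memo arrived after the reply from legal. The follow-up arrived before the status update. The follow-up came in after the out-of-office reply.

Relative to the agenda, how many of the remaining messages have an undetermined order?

Forced before the agenda: the calendar invite, the reply from legal, the revised draft, and the summary memo; forced after the agenda: the status update.
That leaves the budget email, the follow-up, the out-of-office reply, and the vendor quote with no forced order relative to the agenda — 4.

4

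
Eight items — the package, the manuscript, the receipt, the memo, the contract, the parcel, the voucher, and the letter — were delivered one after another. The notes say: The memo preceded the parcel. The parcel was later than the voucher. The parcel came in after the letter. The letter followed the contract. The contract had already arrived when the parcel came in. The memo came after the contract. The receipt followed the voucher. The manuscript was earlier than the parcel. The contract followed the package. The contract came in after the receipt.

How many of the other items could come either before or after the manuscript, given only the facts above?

Forced after the manuscript: the parcel.
That leaves the contract, the letter, the memo, the package, the receipt, and the voucher with no forced order relative to the manuscript — 6.

6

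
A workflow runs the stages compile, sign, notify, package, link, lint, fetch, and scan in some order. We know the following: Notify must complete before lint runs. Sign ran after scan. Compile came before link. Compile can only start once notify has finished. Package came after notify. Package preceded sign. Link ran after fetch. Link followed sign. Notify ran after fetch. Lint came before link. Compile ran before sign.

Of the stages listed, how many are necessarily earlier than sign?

Directly stated before sign: compile, package, and scan.
Fetch reaches sign via fetch → notify → compile → sign.
Notify reaches sign via notify → compile → sign.
No chain forces link (or any of the others) ahead of sign.
That's compile, fetch, notify, package, and scan — 5 in all.

5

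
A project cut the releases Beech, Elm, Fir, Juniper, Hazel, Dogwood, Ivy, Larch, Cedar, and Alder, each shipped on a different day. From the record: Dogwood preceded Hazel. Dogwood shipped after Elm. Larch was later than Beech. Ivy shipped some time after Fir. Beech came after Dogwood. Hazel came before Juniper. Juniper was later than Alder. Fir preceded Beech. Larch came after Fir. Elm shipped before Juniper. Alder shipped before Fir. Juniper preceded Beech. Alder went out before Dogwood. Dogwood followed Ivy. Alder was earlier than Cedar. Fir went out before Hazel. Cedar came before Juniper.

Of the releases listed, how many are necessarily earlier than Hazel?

5

Directly stated before Hazel: Dogwood and Fir.
Alder reaches Hazel via Alder → Fir → Hazel.
Elm reaches Hazel via Elm → Dogwood → Hazel.
Ivy reaches Hazel via Ivy → Dogwood → Hazel.
That's Alder, Dogwood, Elm, Fir, and Ivy — 5 in all.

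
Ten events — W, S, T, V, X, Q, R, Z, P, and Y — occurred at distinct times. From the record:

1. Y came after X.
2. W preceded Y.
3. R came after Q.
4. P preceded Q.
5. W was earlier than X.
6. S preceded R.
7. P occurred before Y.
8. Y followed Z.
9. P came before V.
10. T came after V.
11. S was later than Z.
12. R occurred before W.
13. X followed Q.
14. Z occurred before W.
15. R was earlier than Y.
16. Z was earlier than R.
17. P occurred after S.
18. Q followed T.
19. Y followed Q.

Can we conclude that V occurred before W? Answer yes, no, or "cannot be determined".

Chain the constraints: V → T → Q → R → W. Each link is directly stated, so V comes before W.

yes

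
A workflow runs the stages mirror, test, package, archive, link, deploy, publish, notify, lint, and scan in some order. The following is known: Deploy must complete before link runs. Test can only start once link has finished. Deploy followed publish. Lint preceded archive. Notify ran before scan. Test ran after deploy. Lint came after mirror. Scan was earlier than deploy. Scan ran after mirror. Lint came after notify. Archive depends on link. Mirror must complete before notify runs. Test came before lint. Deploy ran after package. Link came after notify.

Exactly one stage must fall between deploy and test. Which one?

Tracing the constraints gives deploy → link → test, so link sits after deploy and before test.
No other stage is forced both after deploy and before test.

link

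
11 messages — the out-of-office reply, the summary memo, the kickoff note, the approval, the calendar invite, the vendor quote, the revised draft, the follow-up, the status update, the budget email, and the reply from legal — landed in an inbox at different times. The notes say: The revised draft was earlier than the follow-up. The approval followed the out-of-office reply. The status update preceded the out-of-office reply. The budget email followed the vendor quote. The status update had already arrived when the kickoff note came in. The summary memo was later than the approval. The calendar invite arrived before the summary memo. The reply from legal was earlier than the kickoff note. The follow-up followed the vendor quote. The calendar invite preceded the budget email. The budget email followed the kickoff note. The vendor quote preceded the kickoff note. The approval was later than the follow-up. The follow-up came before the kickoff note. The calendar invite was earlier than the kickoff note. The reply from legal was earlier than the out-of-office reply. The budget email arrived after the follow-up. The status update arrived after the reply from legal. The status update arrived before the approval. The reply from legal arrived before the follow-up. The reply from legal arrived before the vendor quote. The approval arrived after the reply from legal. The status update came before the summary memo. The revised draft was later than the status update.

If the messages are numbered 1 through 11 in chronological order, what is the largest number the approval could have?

10

The approval must come before the summary memo — 1 message forced after it.
Everything else can be placed before the approval in some valid order, so the approval can sit as late as position 11 − 1 = 10.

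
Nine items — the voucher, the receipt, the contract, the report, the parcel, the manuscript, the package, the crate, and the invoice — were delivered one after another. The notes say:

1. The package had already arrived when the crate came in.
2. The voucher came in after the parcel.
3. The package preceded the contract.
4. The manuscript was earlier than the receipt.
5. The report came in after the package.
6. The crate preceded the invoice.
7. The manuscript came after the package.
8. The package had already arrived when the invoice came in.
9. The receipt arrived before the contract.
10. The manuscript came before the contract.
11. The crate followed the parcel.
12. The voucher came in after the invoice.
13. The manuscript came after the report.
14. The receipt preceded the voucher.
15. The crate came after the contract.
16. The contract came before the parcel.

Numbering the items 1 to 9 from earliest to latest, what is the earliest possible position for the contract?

5

The manuscript, the package, the receipt, and the report must all come before the contract — 4 forced predecessors.
Nothing else is forced ahead of the contract, so its earliest slot is position 4 + 1 = 5.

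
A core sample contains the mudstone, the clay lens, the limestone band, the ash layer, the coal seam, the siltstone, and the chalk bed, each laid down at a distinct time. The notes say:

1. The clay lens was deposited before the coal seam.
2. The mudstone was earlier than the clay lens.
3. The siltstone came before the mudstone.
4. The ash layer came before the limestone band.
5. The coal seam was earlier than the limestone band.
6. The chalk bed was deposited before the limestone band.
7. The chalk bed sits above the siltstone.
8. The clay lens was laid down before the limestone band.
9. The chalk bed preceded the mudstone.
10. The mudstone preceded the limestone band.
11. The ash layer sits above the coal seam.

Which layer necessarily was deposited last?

Every other layer has a chain of constraints placing it before the limestone band, so the limestone band is last.

the limestone band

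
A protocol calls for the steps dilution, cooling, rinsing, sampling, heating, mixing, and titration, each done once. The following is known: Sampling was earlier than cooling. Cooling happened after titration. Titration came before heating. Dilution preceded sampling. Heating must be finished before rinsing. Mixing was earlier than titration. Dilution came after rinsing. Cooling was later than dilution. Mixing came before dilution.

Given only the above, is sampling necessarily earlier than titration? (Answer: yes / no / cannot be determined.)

no

Tracing the constraints gives titration → heating → rinsing → dilution → sampling, so titration must come before sampling.
That means sampling cannot be before titration.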